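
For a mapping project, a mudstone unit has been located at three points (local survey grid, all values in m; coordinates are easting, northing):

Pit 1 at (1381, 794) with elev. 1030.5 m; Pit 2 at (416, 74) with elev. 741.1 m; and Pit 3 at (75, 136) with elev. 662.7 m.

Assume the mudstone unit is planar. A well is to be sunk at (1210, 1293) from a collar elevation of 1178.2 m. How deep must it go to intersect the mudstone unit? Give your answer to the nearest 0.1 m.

Let the plane be z = a·easting + b·northing + c.
Pit 2−Pit 1: −965a − 720b = −289.4;  Pit 3−Pit 1: −1306a − 658b = −367.8.
Solving gives a = 0.243625, b = 0.075420.
Then c = 1030.5 − a·1381 − b·794 = 634.17.
At (1210, 1293): z_contact = 294.79 + 97.52 + 634.17 = 1026.47 m.
Depth below ground = 1178.2 − 1026.47 = 151.7 m.

151.7 m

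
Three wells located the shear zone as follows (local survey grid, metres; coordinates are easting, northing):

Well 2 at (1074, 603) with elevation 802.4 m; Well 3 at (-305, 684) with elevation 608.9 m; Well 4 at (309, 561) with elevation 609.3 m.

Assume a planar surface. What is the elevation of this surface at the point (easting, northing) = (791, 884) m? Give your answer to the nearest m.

1023 m

Two edge vectors: Well 2→Well 3 = (-1379, 81, -193.5), Well 2→Well 4 = (-765, -42, -193.1).
Normal n = (Well 2→Well 3) × (Well 2→Well 4) = (-23768.1, -118257.4, 119883).
So ∂z/∂easting = −n_x/n_z = 0.19826 and ∂z/∂northing = −n_y/n_z = 0.98644.
Intercept c from Well 2: 802.4 − 212.93 − 594.82 = −5.36.
At (791, 884): z = 156.8 + 872.0 − 5.36 = 1023.5 m.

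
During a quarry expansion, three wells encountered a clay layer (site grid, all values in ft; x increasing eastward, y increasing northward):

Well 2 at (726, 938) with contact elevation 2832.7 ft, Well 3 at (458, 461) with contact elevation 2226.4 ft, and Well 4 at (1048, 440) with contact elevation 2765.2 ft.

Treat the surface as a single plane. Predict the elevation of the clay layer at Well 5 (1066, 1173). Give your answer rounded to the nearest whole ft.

3327 ft

Two edge vectors: Well 2→Well 3 = (-268, -477, -606.3), Well 2→Well 4 = (322, -498, -67.5).
Normal n = (Well 2→Well 3) × (Well 2→Well 4) = (-269739.9, -213318.6, 287058).
So ∂z/∂x = −n_x/n_z = 0.93967 and ∂z/∂y = −n_y/n_z = 0.74312.
Intercept c from Well 2: 2832.7 − 682.20 − 697.05 = 1453.45.
At (1066, 1173): z = 1001.7 + 871.7 + 1453.45 = 3326.8 ft.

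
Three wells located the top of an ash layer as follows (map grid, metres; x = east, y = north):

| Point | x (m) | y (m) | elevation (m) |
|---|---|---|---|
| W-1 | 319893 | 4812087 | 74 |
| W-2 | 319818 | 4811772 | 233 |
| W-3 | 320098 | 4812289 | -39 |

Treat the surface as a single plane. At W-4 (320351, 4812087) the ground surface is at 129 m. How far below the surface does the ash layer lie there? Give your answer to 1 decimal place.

87.2 m

Two edge vectors: W-1→W-2 = (-75, -315, 159), W-1→W-3 = (205, 202, -113).
Normal n = (W-1→W-2) × (W-1→W-3) = (3477, 24120, 49425).
So ∂z/∂x = −n_x/n_z = −0.070349014 and ∂z/∂y = −n_y/n_z = −0.488012140.
Intercept c from W-1: 74 + 22504.16 + 2348356.87 = 2370935.03.
At (320351, 4812087): z_contact = −22536.38 − 2348356.87 + 2370935.03 = 41.78 m.
Depth below ground = 129 − 41.78 = 87.2 m.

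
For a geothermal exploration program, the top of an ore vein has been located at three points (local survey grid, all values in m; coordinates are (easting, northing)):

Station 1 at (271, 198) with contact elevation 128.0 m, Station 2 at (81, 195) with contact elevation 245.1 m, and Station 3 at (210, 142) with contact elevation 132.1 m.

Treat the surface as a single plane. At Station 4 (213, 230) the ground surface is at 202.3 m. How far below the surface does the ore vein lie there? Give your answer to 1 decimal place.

Two edge vectors: Station 1→Station 2 = (-190, -3, 117.1), Station 1→Station 3 = (-61, -56, 4.1).
Normal n = (Station 1→Station 2) × (Station 1→Station 3) = (6545.3, -6364.1, 10457).
So ∂z/∂E = −n_x/n_z = −0.62593 and ∂z/∂N = −n_y/n_z = 0.60860.
Intercept c from Station 1: 128 + 169.63 − 120.50 = 177.12.
At (213, 230): z_contact = −133.32 + 139.98 + 177.12 = 183.78 m.
Depth below ground = 202.3 − 183.78 = 18.5 m.

18.5 m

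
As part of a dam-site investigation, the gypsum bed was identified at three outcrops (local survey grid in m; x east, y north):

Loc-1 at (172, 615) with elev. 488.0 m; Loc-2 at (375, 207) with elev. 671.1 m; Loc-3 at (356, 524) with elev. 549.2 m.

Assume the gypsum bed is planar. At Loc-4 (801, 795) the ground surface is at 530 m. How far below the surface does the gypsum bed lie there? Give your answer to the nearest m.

17 m

Let the plane be z = a·x + b·y + c.
Loc-2−Loc-1: 203a − 408b = 183.1;  Loc-3−Loc-1: 184a − 91b = 61.2.
Solving gives a = 0.14678, b = −0.37575.
Then c = 488 − a·172 − b·615 = 693.84.
At (801, 795): z_contact = 117.6 − 298.7 + 693.84 = 512.7 m.
Depth below ground = 530 − 512.7 = 17 m.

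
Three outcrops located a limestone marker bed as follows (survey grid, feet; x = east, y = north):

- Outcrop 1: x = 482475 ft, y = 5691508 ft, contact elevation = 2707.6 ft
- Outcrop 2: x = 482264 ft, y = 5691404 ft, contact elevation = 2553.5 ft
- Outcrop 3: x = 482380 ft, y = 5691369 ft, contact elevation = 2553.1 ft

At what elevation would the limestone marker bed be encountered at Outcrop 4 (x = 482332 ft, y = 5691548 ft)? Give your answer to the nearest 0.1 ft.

Let the plane be z = a·x + b·y + c.
Outcrop 2−Outcrop 1: −211a − 104b = −154.1;  Outcrop 3−Outcrop 1: −95a − 139b = −154.5.
Solving gives a = 0.275176102, b = 0.923440794.
Then c = 2707.6 − a·482475 − b·5691508 = −5385828.66.
At (482332, 5691548): z = 132726.2 + 5255807.6 − 5385828.66 = 2705.2 ft.

2705.2 ft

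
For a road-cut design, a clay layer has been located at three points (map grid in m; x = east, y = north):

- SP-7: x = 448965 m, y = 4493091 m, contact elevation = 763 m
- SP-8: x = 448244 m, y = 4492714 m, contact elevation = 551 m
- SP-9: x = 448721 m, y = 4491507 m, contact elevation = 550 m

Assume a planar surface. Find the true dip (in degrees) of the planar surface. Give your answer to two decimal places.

Let the plane be z = a·x + b·y + c.
SP-8−SP-7: −721a − 377b = −212;  SP-9−SP-7: −244a − 1584b = −213.
Solving gives a = 0.24332, b = 0.09699.
Gradient magnitude |∇z| = √(a² + b²) = √(0.05921 + 0.00941) = 0.26194.
True dip = arctan(0.26194) = 14.68°, dipping toward WSW (azimuth ≈ 248°).

14.68°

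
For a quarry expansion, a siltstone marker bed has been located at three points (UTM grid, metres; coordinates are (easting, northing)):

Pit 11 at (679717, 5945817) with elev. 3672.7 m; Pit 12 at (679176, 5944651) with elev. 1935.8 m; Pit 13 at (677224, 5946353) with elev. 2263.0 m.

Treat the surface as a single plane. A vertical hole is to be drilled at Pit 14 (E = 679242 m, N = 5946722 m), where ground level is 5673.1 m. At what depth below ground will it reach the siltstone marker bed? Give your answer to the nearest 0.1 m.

Two edge vectors: Pit 11→Pit 12 = (-541, -1166, -1736.9), Pit 11→Pit 13 = (-2493, 536, -1409.7).
Normal n = (Pit 11→Pit 12) × (Pit 11→Pit 13) = (2574688.6, 3567444, -3196814).
So ∂z/∂E = −n_x/n_z = 0.805392056 and ∂z/∂N = −n_y/n_z = 1.115937305.
Intercept c from Pit 11: 3672.7 − 547438.67 − 6635159.00 = −7178924.97.
At (679242, 5946722): z_contact = 547056.11 + 6636168.92 − 7178924.97 = 4300.06 m.
Depth below ground = 5673.1 − 4300.06 = 1373.0 m.

1373.0 m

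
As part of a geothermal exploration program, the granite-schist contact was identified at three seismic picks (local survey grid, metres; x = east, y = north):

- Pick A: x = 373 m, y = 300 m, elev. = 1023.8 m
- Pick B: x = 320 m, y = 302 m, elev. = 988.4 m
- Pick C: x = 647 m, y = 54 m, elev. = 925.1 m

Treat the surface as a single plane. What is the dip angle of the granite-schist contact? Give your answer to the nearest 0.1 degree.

Let the plane be z = a·x + b·y + c.
Pick B−Pick A: −53a + 2b = −35.4;  Pick C−Pick A: 274a − 246b = −98.7.
Solving gives a = 0.71303, b = 1.19541.
Gradient magnitude |∇z| = √(a² + b²) = √(0.50842 + 1.42901) = 1.39192.
True dip = arctan(1.39192) = 54.3°, dipping toward SSW (azimuth ≈ 211°).

54.3°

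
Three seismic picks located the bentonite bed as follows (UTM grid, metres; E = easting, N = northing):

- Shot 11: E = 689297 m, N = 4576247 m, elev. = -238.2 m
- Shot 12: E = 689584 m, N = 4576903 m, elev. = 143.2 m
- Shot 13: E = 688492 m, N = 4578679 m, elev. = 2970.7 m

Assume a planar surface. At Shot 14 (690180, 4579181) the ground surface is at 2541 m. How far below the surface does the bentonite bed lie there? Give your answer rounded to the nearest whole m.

Let the plane be z = a·E + b·N + c.
Shot 12−Shot 11: 287a + 656b = 381.4;  Shot 13−Shot 11: −805a + 2432b = 3208.9.
Solving gives a = −0.96036879, b = 1.00156378.
Then c = -238.2 − a·689297 − b·4576247 = −3921662.14.
At (690180, 4579181): z_contact = −662827.3 + 4586341.9 − 3921662.14 = 1852.4 m.
Depth below ground = 2541 − 1852.4 = 689 m.

689 m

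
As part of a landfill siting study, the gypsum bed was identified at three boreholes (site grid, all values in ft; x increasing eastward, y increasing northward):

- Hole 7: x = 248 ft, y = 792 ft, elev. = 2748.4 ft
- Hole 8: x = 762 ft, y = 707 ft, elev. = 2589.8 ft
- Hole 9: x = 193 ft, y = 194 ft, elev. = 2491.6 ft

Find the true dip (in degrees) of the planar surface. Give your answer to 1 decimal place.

Two edge vectors: Hole 7→Hole 8 = (514, -85, -158.6), Hole 7→Hole 9 = (-55, -598, -256.8).
Normal n = (Hole 7→Hole 8) × (Hole 7→Hole 9) = (-73014.8, 140718.2, -312047).
So ∂z/∂x = −n_x/n_z = −0.23399 and ∂z/∂y = −n_y/n_z = 0.45095.
Gradient magnitude |∇z| = √(a² + b²) = √(0.05475 + 0.20336) = 0.50804.
True dip = arctan(0.50804) = 26.9°, dipping toward SSE (azimuth ≈ 153°).

26.9°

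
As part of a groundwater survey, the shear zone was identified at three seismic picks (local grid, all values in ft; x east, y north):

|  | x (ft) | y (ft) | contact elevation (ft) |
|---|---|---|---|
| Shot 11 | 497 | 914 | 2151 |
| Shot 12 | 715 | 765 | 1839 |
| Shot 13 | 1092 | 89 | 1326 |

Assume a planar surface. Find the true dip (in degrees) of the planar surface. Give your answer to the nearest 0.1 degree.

55.9°

Let the plane be z = a·x + b·y + c.
Shot 12−Shot 11: 218a − 149b = −312;  Shot 13−Shot 11: 595a − 825b = −825.
Solving gives a = −1.47459, b = −0.06349.
Gradient magnitude |∇z| = √(a² + b²) = √(2.17441 + 0.00403) = 1.47595.
True dip = arctan(1.47595) = 55.9°, dipping toward E (azimuth ≈ 088°).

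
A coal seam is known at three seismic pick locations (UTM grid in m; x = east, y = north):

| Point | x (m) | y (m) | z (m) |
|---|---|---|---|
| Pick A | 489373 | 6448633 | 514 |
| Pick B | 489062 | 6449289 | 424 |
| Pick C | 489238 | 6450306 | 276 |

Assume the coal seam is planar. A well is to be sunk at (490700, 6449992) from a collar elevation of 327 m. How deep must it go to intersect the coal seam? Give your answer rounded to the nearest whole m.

Two edge vectors: Pick A→Pick B = (-311, 656, -90), Pick A→Pick C = (-135, 1673, -238).
Normal n = (Pick A→Pick B) × (Pick A→Pick C) = (-5558, -61868, -431743).
So ∂z/∂x = −n_x/n_z = −0.01287340 and ∂z/∂y = −n_y/n_z = −0.14329821.
Intercept c from Pick A: 514 + 6299.89 + 924077.58 = 930891.47.
At (490700, 6449992): z_contact = −6317.0 − 924272.3 + 930891.47 = 302.2 m.
Depth below ground = 327 − 302.2 = 25 m.

25 m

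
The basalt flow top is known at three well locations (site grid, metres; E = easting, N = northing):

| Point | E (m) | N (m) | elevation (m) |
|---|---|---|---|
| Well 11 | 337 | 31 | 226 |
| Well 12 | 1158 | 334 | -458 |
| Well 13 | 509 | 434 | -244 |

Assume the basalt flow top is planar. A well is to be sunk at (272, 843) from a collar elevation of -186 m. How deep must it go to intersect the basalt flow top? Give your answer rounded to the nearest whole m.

Let the plane be z = a·E + b·N + c.
Well 12−Well 11: 821a + 303b = −684;  Well 13−Well 11: 172a + 403b = −470.
Solving gives a = −0.47800, b = −0.96224.
Then c = 226 − a·337 − b·31 = 416.92.
At (272, 843): z_contact = −130.0 − 811.2 + 416.92 = -524.3 m.
Depth below ground = -186 − (-524.3) = 338 m.

338 m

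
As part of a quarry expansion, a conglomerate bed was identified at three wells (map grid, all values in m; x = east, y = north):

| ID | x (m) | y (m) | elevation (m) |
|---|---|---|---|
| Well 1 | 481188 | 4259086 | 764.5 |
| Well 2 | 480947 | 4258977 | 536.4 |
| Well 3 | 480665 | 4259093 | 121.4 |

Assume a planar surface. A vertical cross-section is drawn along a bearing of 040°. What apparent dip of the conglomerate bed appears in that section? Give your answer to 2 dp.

Two edge vectors: Well 1→Well 2 = (-241, -109, -228.1), Well 1→Well 3 = (-523, 7, -643.1).
Normal n = (Well 1→Well 2) × (Well 1→Well 3) = (71694.6, -35690.8, -58694).
So ∂z/∂x = −n_x/n_z = 1.22150 and ∂z/∂y = −n_y/n_z = −0.60808.
Unit vector along 040° is (sin 40°, cos 40°) = (0.6428, 0.7660).
Slope in that direction = a·(0.6428) + b·(0.7660) = 0.31935.
Apparent dip = arctan|0.31935| = 17.71° (true dip is 53.8°, so apparent ≤ true as expected).

17.71°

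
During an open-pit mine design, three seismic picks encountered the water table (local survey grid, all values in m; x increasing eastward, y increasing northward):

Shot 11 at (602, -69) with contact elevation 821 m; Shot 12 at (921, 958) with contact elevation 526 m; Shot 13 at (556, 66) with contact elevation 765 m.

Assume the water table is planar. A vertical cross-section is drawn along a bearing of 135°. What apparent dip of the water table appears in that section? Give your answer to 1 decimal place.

21.0°

Two edge vectors: Shot 11→Shot 12 = (319, 1027, -295), Shot 11→Shot 13 = (-46, 135, -56).
Normal n = (Shot 11→Shot 12) × (Shot 11→Shot 13) = (-17687, 31434, 90307).
So ∂z/∂x = −n_x/n_z = 0.19585 and ∂z/∂y = −n_y/n_z = −0.34808.
Unit vector along 135° is (sin 135°, cos 135°) = (0.7071, -0.7071).
Slope in that direction = a·(0.7071) + b·(-0.7071) = 0.38462.
Apparent dip = arctan|0.38462| = 21.0° (true dip is 21.8°, so apparent ≤ true as expected).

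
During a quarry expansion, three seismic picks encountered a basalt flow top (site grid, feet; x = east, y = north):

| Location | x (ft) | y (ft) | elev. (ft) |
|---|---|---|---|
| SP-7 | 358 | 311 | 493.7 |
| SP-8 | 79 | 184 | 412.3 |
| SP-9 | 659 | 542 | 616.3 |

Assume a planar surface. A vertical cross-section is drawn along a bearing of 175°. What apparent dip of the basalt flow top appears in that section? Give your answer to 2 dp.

19.69°

Two edge vectors: SP-7→SP-8 = (-279, -127, -81.4), SP-7→SP-9 = (301, 231, 122.6).
Normal n = (SP-7→SP-8) × (SP-7→SP-9) = (3233.2, 9704, -26222).
So ∂z/∂x = −n_x/n_z = 0.12330 and ∂z/∂y = −n_y/n_z = 0.37007.
Unit vector along 175° is (sin 175°, cos 175°) = (0.0872, -0.9962).
Slope in that direction = a·(0.0872) + b·(-0.9962) = −0.35792.
Apparent dip = arctan|0.35792| = 19.69° (true dip is 21.3°, so apparent ≤ true as expected).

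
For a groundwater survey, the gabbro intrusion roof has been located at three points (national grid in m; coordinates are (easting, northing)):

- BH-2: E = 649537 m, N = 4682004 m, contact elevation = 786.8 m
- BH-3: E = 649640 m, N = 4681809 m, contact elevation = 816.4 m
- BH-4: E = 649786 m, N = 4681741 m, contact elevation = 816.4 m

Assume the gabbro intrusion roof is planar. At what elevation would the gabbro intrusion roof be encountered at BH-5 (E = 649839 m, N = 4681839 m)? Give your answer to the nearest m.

Two edge vectors: BH-2→BH-3 = (103, -195, 29.6), BH-2→BH-4 = (249, -263, 29.6).
Normal n = (BH-2→BH-3) × (BH-2→BH-4) = (2012.8, 4321.6, 21466).
So ∂z/∂E = −n_x/n_z = −0.09376689 and ∂z/∂N = −n_y/n_z = −0.20132302.
Intercept c from BH-2: 786.8 + 60905.06 + 942595.20 = 1004287.06.
At (649839, 4681839): z = −60933.4 − 942562.0 + 1004287.06 = 791.7 m.

792 m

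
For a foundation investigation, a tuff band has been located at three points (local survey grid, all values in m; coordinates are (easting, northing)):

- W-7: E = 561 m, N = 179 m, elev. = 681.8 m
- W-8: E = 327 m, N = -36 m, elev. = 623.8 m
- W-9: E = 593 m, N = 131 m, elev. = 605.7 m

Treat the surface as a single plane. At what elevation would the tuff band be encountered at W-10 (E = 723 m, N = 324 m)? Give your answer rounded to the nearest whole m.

718 m

Two edge vectors: W-7→W-8 = (-234, -215, -58), W-7→W-9 = (32, -48, -76.1).
Normal n = (W-7→W-8) × (W-7→W-9) = (13577.5, -19663.4, 18112).
So ∂z/∂E = −n_x/n_z = −0.74964 and ∂z/∂N = −n_y/n_z = 1.08566.
Intercept c from W-7: 681.8 + 420.55 − 194.33 = 908.02.
At (723, 324): z = −542.0 + 351.8 + 908.02 = 717.8 m.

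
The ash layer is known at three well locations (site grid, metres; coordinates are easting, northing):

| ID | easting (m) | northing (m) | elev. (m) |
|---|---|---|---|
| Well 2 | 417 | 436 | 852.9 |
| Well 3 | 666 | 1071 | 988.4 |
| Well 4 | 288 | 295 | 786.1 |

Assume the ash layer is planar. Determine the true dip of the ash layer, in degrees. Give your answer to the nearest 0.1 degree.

Two edge vectors: Well 2→Well 3 = (249, 635, 135.5), Well 2→Well 4 = (-129, -141, -66.8).
Normal n = (Well 2→Well 3) × (Well 2→Well 4) = (-23312.5, -846.3, 46806).
So ∂z/∂easting = −n_x/n_z = 0.49807 and ∂z/∂northing = −n_y/n_z = 0.01808.
Gradient magnitude |∇z| = √(a² + b²) = √(0.24807 + 0.00033) = 0.49839.
True dip = arctan(0.49839) = 26.5°, dipping toward W (azimuth ≈ 268°).

26.5°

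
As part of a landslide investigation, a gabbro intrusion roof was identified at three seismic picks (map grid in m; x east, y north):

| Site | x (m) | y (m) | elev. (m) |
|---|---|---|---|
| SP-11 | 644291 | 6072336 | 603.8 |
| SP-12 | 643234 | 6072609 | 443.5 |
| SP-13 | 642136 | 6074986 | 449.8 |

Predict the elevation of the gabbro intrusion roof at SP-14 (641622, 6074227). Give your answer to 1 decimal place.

Two edge vectors: SP-11→SP-12 = (-1057, 273, -160.3), SP-11→SP-13 = (-2155, 2650, -154).
Normal n = (SP-11→SP-12) × (SP-11→SP-13) = (382753, 182668.5, -2212735).
So ∂z/∂x = −n_x/n_z = 0.172977333 and ∂z/∂y = −n_y/n_z = 0.082553266.
Intercept c from SP-11: 603.8 − 111447.74 − 501291.17 = −612135.11.
At (641622, 6074227): z = 110986.1 + 501447.3 − 612135.11 = 298.2 m.

298.2 m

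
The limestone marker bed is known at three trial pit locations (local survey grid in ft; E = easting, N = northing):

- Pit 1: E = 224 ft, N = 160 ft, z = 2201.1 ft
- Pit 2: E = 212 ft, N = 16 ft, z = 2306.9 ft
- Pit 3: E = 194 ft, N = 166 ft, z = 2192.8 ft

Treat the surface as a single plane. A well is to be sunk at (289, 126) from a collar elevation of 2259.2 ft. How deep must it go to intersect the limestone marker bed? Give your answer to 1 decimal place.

Two edge vectors: Pit 1→Pit 2 = (-12, -144, 105.8), Pit 1→Pit 3 = (-30, 6, -8.3).
Normal n = (Pit 1→Pit 2) × (Pit 1→Pit 3) = (560.4, -3273.6, -4392).
So ∂z/∂E = −n_x/n_z = 0.12760 and ∂z/∂N = −n_y/n_z = −0.74536.
Intercept c from Pit 1: 2201.1 − 28.58 + 119.26 = 2291.78.
At (289, 126): z_contact = 36.88 − 93.91 + 2291.78 = 2234.74 ft.
Depth below ground = 2259.2 − 2234.74 = 24.5 ft.

24.5 ft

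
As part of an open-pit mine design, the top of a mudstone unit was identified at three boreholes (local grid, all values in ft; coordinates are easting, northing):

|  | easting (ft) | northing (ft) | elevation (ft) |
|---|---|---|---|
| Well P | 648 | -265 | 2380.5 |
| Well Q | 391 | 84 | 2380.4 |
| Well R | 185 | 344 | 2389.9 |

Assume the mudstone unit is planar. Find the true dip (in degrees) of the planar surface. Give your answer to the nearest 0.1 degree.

39.3°

Two edge vectors: Well P→Well Q = (-257, 349, -0.1), Well P→Well R = (-463, 609, 9.4).
Normal n = (Well P→Well Q) × (Well P→Well R) = (3341.5, 2462.1, 5074).
So ∂z/∂easting = −n_x/n_z = −0.65855 and ∂z/∂northing = −n_y/n_z = −0.48524.
Gradient magnitude |∇z| = √(a² + b²) = √(0.43369 + 0.23546) = 0.81802.
True dip = arctan(0.81802) = 39.3°, dipping toward NE (azimuth ≈ 054°).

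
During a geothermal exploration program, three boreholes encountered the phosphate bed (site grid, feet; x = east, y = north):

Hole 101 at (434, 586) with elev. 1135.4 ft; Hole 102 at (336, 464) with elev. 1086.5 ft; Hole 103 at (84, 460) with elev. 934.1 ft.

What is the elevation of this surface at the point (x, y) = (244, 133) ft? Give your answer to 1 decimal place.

1059.2 ft

Let the plane be z = a·x + b·y + c.
Hole 102−Hole 101: −98a − 122b = −48.9;  Hole 103−Hole 101: −350a − 126b = −201.3.
Solving gives a = 0.60613, b = −0.08607.
Then c = 1135.4 − a·434 − b·586 = 922.78.
At (244, 133): z = 147.9 − 11.4 + 922.78 = 1059.2 ft.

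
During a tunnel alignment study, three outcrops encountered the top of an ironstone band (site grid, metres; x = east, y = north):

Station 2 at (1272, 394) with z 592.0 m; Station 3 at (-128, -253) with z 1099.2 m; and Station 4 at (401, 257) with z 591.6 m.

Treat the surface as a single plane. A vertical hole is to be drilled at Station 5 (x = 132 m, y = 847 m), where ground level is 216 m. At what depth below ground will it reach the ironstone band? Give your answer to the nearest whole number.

Two edge vectors: Station 2→Station 3 = (-1400, -647, 507.2), Station 2→Station 4 = (-871, -137, -0.4).
Normal n = (Station 2→Station 3) × (Station 2→Station 4) = (69745.2, -442331.2, -371737).
So ∂z/∂x = −n_x/n_z = 0.18762 and ∂z/∂y = −n_y/n_z = −1.18990.
Intercept c from Station 2: 592 − 238.65 + 468.82 = 822.17.
At (132, 847): z_contact = 24.8 − 1007.8 + 822.17 = -160.9 m.
Depth below ground = 216 − (-160.9) = 377 m.

377 m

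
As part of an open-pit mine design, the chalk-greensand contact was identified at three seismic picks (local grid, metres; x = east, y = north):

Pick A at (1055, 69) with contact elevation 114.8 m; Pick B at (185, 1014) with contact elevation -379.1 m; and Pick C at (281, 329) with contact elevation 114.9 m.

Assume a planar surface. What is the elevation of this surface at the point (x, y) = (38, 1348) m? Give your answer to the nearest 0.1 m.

Two edge vectors: Pick A→Pick B = (-870, 945, -493.9), Pick A→Pick C = (-774, 260, 0.1).
Normal n = (Pick A→Pick B) × (Pick A→Pick C) = (128508.5, 382365.6, 505230).
So ∂z/∂x = −n_x/n_z = −0.254356 and ∂z/∂y = −n_y/n_z = −0.756815.
Intercept c from Pick A: 114.8 + 268.35 + 52.22 = 435.37.
At (38, 1348): z = −9.7 − 1020.2 + 435.37 = -594.5 m.

-594.5 m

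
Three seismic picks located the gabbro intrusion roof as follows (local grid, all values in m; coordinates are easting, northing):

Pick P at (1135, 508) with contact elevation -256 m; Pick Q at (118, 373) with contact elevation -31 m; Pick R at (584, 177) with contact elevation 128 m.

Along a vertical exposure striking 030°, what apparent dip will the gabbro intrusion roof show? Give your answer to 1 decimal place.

Let the plane be z = a·easting + b·northing + c.
Pick Q−Pick P: −1017a − 135b = 225;  Pick R−Pick P: −551a − 331b = 384.
Solving gives a = −0.08631, b = −1.01644.
Unit vector along 030° is (sin 30°, cos 30°) = (0.5000, 0.8660).
Slope in that direction = a·(0.5000) + b·(0.8660) = −0.92342.
Apparent dip = arctan|0.92342| = 42.7° (true dip is 45.6°, so apparent ≤ true as expected).

42.7°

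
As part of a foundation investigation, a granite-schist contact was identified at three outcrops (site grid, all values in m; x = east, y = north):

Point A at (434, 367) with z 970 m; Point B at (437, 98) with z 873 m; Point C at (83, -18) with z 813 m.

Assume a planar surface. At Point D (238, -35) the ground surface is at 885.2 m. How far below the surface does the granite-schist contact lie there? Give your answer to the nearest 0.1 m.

70.4 m

Let the plane be z = a·x + b·y + c.
Point B−Point A: 3a − 269b = −97;  Point C−Point A: −351a − 385b = −157.
Solving gives a = 0.05114, b = 0.36117.
Then c = 970 − a·434 − b·367 = 815.26.
At (238, -35): z_contact = 12.17 − 12.64 + 815.26 = 814.79 m.
Depth below ground = 885.2 − 814.79 = 70.4 m.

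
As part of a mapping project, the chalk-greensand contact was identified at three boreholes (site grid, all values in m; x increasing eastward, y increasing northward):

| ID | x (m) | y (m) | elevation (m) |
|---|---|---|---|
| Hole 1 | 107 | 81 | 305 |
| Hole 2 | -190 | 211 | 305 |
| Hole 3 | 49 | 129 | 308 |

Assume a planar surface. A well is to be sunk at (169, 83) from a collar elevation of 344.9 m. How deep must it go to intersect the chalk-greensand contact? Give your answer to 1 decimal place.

36.0 m

Two edge vectors: Hole 1→Hole 2 = (-297, 130, 0), Hole 1→Hole 3 = (-58, 48, 3).
Normal n = (Hole 1→Hole 2) × (Hole 1→Hole 3) = (390, 891, -6716).
So ∂z/∂x = −n_x/n_z = 0.05807 and ∂z/∂y = −n_y/n_z = 0.13267.
Intercept c from Hole 1: 305 − 6.21 − 10.75 = 288.04.
At (169, 83): z_contact = 9.81 + 11.01 + 288.04 = 308.87 m.
Depth below ground = 344.9 − 308.87 = 36.0 m.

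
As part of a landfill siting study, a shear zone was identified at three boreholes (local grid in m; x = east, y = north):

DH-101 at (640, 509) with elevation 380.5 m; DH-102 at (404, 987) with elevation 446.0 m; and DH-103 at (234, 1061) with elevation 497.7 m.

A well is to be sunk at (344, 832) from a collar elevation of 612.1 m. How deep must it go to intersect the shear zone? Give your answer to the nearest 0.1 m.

144.8 m

Two edge vectors: DH-101→DH-102 = (-236, 478, 65.5), DH-101→DH-103 = (-406, 552, 117.2).
Normal n = (DH-101→DH-102) × (DH-101→DH-103) = (19865.6, 1066.2, 63796).
So ∂z/∂x = −n_x/n_z = −0.311393 and ∂z/∂y = −n_y/n_z = −0.016713.
Intercept c from DH-101: 380.5 + 199.29 + 8.51 = 588.30.
At (344, 832): z_contact = −107.12 − 13.90 + 588.30 = 467.27 m.
Depth below ground = 612.1 − 467.27 = 144.8 m.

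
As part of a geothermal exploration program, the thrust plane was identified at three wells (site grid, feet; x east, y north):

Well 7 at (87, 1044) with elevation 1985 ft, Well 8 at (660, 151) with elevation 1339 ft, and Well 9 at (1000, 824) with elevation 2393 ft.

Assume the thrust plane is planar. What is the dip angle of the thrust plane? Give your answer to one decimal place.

Two edge vectors: Well 7→Well 8 = (573, -893, -646), Well 7→Well 9 = (913, -220, 408).
Normal n = (Well 7→Well 8) × (Well 7→Well 9) = (-506464, -823582, 689249).
So ∂z/∂x = −n_x/n_z = 0.73481 and ∂z/∂y = −n_y/n_z = 1.19490.
Gradient magnitude |∇z| = √(a² + b²) = √(0.53994 + 1.42778) = 1.40275.
True dip = arctan(1.40275) = 54.5°, dipping toward SSW (azimuth ≈ 212°).

54.5°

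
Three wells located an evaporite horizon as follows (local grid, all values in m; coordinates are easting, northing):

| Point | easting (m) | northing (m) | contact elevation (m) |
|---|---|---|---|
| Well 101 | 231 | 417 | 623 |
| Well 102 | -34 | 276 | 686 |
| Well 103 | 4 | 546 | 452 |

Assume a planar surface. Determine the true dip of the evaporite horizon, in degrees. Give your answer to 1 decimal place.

43.0°

Let the plane be z = a·easting + b·northing + c.
Well 102−Well 101: −265a − 141b = 63;  Well 103−Well 101: −227a + 129b = −171.
Solving gives a = 0.24148, b = −0.90065.
Gradient magnitude |∇z| = √(a² + b²) = √(0.05831 + 0.81118) = 0.93246.
True dip = arctan(0.93246) = 43.0°, dipping toward NNW (azimuth ≈ 345°).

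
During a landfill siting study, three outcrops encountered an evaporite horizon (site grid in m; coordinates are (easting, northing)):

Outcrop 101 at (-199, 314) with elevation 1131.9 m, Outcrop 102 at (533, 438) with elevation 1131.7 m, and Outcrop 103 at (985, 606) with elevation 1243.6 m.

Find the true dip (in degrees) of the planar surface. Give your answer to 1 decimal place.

51.2°

Let the plane be z = a·E + b·N + c.
Outcrop 102−Outcrop 101: 732a + 124b = −0.2;  Outcrop 103−Outcrop 101: 1184a + 292b = 111.7.
Solving gives a = −0.20782, b = 1.22522.
Gradient magnitude |∇z| = √(a² + b²) = √(0.04319 + 1.50115) = 1.24272.
True dip = arctan(1.24272) = 51.2°, dipping toward S (azimuth ≈ 170°).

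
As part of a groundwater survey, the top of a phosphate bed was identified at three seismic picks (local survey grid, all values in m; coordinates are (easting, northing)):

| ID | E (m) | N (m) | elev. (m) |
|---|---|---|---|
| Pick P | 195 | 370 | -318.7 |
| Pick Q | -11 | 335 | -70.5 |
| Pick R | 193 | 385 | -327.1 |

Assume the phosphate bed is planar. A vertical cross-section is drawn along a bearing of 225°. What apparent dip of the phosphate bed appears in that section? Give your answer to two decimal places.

Let the plane be z = a·E + b·N + c.
Pick Q−Pick P: −206a − 35b = 248.2;  Pick R−Pick P: −2a + 15b = −8.4.
Solving gives a = −1.08513, b = −0.70468.
Unit vector along 225° is (sin 225°, cos 225°) = (-0.7071, -0.7071).
Slope in that direction = a·(-0.7071) + b·(-0.7071) = 1.26559.
Apparent dip = arctan|1.26559| = 51.69° (true dip is 52.3°, so apparent ≤ true as expected).

51.69°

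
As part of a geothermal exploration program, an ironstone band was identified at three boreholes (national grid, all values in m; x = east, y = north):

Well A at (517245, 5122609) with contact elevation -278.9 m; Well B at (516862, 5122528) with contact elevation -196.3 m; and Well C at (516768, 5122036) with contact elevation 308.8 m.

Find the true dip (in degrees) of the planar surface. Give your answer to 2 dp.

Two edge vectors: Well A→Well B = (-383, -81, 82.6), Well A→Well C = (-477, -573, 587.7).
Normal n = (Well A→Well B) × (Well A→Well C) = (-273.9, 185688.9, 180822).
So ∂z/∂x = −n_x/n_z = 0.00151 and ∂z/∂y = −n_y/n_z = −1.02692.
Gradient magnitude |∇z| = √(a² + b²) = √(0.00000 + 1.05456) = 1.02692.
True dip = arctan(1.02692) = 45.76°, dipping toward N (azimuth ≈ 360°).

45.76°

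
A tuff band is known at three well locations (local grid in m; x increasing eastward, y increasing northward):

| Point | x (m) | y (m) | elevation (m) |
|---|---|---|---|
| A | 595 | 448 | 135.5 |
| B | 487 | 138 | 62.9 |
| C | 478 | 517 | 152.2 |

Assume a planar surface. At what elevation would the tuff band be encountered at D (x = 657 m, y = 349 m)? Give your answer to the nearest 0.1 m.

111.9 m

Two edge vectors: A→B = (-108, -310, -72.6), A→C = (-117, 69, 16.7).
Normal n = (A→B) × (A→C) = (-167.6, 10297.8, -43722).
So ∂z/∂x = −n_x/n_z = −0.00383 and ∂z/∂y = −n_y/n_z = 0.23553.
Intercept c from A: 135.5 + 2.28 − 105.52 = 32.26.
At (657, 349): z = −2.5 + 82.2 + 32.26 = 111.9 m.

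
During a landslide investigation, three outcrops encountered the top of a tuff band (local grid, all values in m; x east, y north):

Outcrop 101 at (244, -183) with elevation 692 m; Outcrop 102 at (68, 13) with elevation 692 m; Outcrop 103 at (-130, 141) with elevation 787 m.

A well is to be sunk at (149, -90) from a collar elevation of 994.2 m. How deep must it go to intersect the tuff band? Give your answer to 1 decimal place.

289.1 m

Let the plane be z = a·x + b·y + c.
Outcrop 102−Outcrop 101: −176a + 196b = 0;  Outcrop 103−Outcrop 101: −374a + 324b = 95.
Solving gives a = −1.14373, b = −1.02703.
Then c = 692 − a·244 − b·-183 = 783.13.
At (149, -90): z_contact = −170.42 + 92.43 + 783.13 = 705.14 m.
Depth below ground = 994.2 − 705.14 = 289.1 m.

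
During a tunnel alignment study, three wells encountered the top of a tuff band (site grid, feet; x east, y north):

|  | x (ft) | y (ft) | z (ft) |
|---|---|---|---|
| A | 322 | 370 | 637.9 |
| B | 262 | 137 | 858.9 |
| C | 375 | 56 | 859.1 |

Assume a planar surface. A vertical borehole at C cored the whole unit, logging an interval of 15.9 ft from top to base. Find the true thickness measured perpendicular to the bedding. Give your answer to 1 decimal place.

11.3 ft

Let the plane be z = a·x + b·y + c.
B−A: −60a − 233b = 221;  C−A: 53a − 314b = 221.2.
Solving gives a = −0.57246, b = −0.80108.
|∇z| = √(a²+b²) = 0.98460, so dip δ = arctan(0.98460) = 44.56°.
True thickness = vertical thickness × cos δ = 15.9 × cos 44.56° = 11.3 ft.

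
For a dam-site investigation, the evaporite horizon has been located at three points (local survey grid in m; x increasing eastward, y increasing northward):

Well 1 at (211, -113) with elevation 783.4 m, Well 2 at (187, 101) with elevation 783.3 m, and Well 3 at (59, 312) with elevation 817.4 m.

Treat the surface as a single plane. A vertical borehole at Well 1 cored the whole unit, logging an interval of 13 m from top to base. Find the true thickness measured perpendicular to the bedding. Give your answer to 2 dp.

Let the plane be z = a·x + b·y + c.
Well 2−Well 1: −24a + 214b = −0.1;  Well 3−Well 1: −152a + 425b = 34.
Solving gives a = −0.32777, b = −0.03723.
|∇z| = √(a²+b²) = 0.32988, so dip δ = arctan(0.32988) = 18.26°.
True thickness = vertical thickness × cos δ = 13 × cos 18.26° = 12.35 m.

12.35 m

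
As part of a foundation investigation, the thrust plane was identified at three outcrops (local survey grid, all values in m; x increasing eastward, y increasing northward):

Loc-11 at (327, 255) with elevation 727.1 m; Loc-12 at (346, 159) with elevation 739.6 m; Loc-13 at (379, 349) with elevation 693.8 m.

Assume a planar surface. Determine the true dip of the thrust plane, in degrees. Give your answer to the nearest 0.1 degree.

Let the plane be z = a·x + b·y + c.
Loc-12−Loc-11: 19a − 96b = 12.5;  Loc-13−Loc-11: 52a + 94b = −33.3.
Solving gives a = −0.29829, b = −0.18924.
Gradient magnitude |∇z| = √(a² + b²) = √(0.08898 + 0.03581) = 0.35326.
True dip = arctan(0.35326) = 19.5°, dipping toward ENE (azimuth ≈ 058°).

19.5°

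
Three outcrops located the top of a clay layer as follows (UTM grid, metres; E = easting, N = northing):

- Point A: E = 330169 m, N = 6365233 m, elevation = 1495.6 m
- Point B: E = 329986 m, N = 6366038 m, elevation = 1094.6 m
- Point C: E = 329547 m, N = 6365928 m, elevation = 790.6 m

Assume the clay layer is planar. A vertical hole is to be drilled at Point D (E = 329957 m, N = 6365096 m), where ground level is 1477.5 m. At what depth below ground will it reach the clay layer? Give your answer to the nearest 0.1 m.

101.7 m

Let the plane be z = a·E + b·N + c.
Point B−Point A: −183a + 805b = −401;  Point C−Point A: −622a + 695b = −705.
Solving gives a = 0.773254802, b = −0.322353256.
Then c = 1495.6 − a·330169 − b·6365233 = 1798044.42.
At (329957, 6365096): z_contact = 255140.83 − 2051809.42 + 1798044.42 = 1375.83 m.
Depth below ground = 1477.5 − 1375.83 = 101.7 m.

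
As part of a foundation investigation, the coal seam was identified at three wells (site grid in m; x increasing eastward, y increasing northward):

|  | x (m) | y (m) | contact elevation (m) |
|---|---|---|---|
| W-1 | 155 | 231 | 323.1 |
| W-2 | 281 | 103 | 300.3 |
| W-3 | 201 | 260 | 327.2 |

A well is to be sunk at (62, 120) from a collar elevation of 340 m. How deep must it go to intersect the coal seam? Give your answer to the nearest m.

Two edge vectors: W-1→W-2 = (126, -128, -22.8), W-1→W-3 = (46, 29, 4.1).
Normal n = (W-1→W-2) × (W-1→W-3) = (136.4, -1565.4, 9542).
So ∂z/∂x = −n_x/n_z = −0.01429 and ∂z/∂y = −n_y/n_z = 0.16405.
Intercept c from W-1: 323.1 + 2.22 − 37.90 = 287.42.
At (62, 120): z_contact = −0.9 + 19.7 + 287.42 = 306.2 m.
Depth below ground = 340 − 306.2 = 34 m.

34 m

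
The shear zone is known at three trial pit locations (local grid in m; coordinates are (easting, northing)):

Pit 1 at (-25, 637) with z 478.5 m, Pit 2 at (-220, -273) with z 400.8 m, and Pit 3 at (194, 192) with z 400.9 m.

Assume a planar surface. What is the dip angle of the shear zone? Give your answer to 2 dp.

Two edge vectors: Pit 1→Pit 2 = (-195, -910, -77.7), Pit 1→Pit 3 = (219, -445, -77.6).
Normal n = (Pit 1→Pit 2) × (Pit 1→Pit 3) = (36039.5, -32148.3, 286065).
So ∂z/∂E = −n_x/n_z = −0.12598 and ∂z/∂N = −n_y/n_z = 0.11238.
Gradient magnitude |∇z| = √(a² + b²) = √(0.01587 + 0.01263) = 0.16882.
True dip = arctan(0.16882) = 9.58°, dipping toward SE (azimuth ≈ 132°).

9.58°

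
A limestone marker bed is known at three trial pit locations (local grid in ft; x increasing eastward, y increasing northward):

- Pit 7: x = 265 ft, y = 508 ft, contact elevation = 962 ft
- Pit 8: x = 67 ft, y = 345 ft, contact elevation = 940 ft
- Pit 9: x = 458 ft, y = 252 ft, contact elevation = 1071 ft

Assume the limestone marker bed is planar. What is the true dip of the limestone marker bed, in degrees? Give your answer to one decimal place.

Two edge vectors: Pit 7→Pit 8 = (-198, -163, -22), Pit 7→Pit 9 = (193, -256, 109).
Normal n = (Pit 7→Pit 8) × (Pit 7→Pit 9) = (-23399, 17336, 82147).
So ∂z/∂x = −n_x/n_z = 0.28484 and ∂z/∂y = −n_y/n_z = −0.21104.
Gradient magnitude |∇z| = √(a² + b²) = √(0.08114 + 0.04454) = 0.35450.
True dip = arctan(0.35450) = 19.5°, dipping toward NW (azimuth ≈ 307°).

19.5°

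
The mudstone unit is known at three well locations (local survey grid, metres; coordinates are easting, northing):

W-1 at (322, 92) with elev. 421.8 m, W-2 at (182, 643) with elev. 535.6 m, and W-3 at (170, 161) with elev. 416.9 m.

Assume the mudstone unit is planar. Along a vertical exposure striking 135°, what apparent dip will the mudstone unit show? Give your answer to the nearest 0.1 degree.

Let the plane be z = a·easting + b·northing + c.
W-2−W-1: −140a + 551b = 113.8;  W-3−W-1: −152a + 69b = −4.9.
Solving gives a = 0.14242, b = 0.24272.
Unit vector along 135° is (sin 135°, cos 135°) = (0.7071, -0.7071).
Slope in that direction = a·(0.7071) + b·(-0.7071) = −0.07092.
Apparent dip = arctan|0.07092| = 4.1° (true dip is 15.7°, so apparent ≤ true as expected).

4.1°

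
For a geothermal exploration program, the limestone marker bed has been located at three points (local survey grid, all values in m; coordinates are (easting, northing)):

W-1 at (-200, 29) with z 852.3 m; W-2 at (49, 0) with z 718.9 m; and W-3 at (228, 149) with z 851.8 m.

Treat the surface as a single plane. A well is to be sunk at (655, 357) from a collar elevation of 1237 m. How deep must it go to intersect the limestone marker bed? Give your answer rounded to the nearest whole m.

Two edge vectors: W-1→W-2 = (249, -29, -133.4), W-1→W-3 = (428, 120, -0.5).
Normal n = (W-1→W-2) × (W-1→W-3) = (16022.5, -56970.7, 42292).
So ∂z/∂E = −n_x/n_z = −0.37885 and ∂z/∂N = −n_y/n_z = 1.34708.
Intercept c from W-1: 852.3 − 75.77 − 39.07 = 737.46.
At (655, 357): z_contact = −248.1 + 480.9 + 737.46 = 970.2 m.
Depth below ground = 1237 − 970.2 = 267 m.

267 m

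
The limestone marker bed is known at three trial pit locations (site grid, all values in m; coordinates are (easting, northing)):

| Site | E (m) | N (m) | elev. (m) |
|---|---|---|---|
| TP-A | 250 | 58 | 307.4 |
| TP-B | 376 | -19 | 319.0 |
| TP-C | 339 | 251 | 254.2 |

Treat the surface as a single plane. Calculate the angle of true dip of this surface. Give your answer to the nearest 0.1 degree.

14.3°

Let the plane be z = a·E + b·N + c.
TP-B−TP-A: 126a − 77b = 11.6;  TP-C−TP-A: 89a + 193b = −53.2.
Solving gives a = −0.05959, b = −0.24817.
Gradient magnitude |∇z| = √(a² + b²) = √(0.00355 + 0.06159) = 0.25522.
True dip = arctan(0.25522) = 14.3°, dipping toward NNE (azimuth ≈ 014°).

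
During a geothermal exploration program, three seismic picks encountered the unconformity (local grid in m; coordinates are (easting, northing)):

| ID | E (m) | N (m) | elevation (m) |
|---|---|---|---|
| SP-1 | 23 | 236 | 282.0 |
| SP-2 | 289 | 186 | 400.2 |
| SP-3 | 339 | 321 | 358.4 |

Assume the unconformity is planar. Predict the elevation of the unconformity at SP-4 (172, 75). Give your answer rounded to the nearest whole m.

Let the plane be z = a·E + b·N + c.
SP-2−SP-1: 266a − 50b = 118.2;  SP-3−SP-1: 316a + 85b = 76.4.
Solving gives a = 0.36103, b = −0.44334.
Then c = 282 − a·23 − b·236 = 378.33.
At (172, 75): z = 62.1 − 33.3 + 378.33 = 407.2 m.

407 m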